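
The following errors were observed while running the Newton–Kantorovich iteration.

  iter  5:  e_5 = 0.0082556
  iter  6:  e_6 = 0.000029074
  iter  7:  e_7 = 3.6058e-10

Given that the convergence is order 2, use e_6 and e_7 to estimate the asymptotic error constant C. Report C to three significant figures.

C ≈ e_7 / e_6^2
  = 3.6058e-10 / (0.000029074)^2
  = 3.6058e-10 / 8.45297e-10 ≈ 0.42657

0.427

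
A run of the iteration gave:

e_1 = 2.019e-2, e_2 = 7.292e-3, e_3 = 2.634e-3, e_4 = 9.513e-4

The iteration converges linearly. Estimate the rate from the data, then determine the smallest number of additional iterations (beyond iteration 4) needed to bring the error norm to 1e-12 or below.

Rate ρ ≈ e_4/e_3 = 9.513e-4/2.634e-3 = 0.3612.
After j more steps, e_{4+j} ≈ 9.513e-4·ρ^j; need ρ^j ≤ 1e-12/9.513e-4 = 1.05119e-09.
j ≥ ln(1.05119e-09)/ln(0.3612) = -20.6733/-1.01832 = 20.301.
So 21 more iterations are needed.

21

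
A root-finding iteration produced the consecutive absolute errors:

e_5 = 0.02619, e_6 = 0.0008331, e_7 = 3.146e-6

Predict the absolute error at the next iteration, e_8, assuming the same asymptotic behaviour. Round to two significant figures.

First estimate the order: p ≈ ln(e_7/e_6) / ln(e_6/e_5) = ln(3.146e-6/0.0008331)/ln(0.0008331/0.02619) = ln(0.00377626)/ln(0.0318099) ≈ 1.6181.
Then e_8 ≈ e_7·(e_7/e_6)^p = 3.146e-6·(0.00377626)^1.6181 = 3.146e-6·0.000120073 ≈ 3.777e-10.

3.8e-10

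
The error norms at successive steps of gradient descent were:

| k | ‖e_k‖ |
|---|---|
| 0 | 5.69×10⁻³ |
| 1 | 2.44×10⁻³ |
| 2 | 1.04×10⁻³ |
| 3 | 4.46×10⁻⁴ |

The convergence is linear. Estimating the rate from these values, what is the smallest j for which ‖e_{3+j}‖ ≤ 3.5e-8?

12

Rate ρ ≈ ‖e_3‖/‖e_2‖ = 4.46×10⁻⁴/1.04×10⁻³ = 0.4288.
After j more steps, ‖e_{3+j}‖ ≈ 4.46×10⁻⁴·ρ^j; need ρ^j ≤ 3.5e-8/4.46×10⁻⁴ = 7.84753e-05.
j ≥ ln(7.84753e-05)/ln(0.4288) = -9.4527/-0.84676 = 11.163.
So 12 more iterations are needed.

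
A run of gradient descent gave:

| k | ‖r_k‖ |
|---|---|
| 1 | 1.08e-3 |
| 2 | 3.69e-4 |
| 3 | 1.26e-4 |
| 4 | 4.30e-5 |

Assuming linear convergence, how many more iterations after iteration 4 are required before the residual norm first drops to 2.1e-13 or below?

Rate ρ ≈ ‖r_4‖/‖r_3‖ = 4.30e-5/1.26e-4 = 0.3413.
After j more steps, ‖r_{4+j}‖ ≈ 4.30e-5·ρ^j; need ρ^j ≤ 2.1e-13/4.30e-5 = 4.88372e-09.
j ≥ ln(4.88372e-09)/ln(0.3413) = -19.1374/-1.07499 = 17.802.
So 18 more iterations are needed.

18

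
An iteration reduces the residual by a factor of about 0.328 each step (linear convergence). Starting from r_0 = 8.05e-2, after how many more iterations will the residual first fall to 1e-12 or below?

23

After k steps, r_k ≈ 8.05e-2·0.328^k.
Need 0.328^k ≤ 1e-12/8.05e-2 = 1.24224e-11.
k ≥ ln(1.24224e-11)/ln(0.328) = -25.1115/-1.11474 = 22.527.
Smallest integer k = 23.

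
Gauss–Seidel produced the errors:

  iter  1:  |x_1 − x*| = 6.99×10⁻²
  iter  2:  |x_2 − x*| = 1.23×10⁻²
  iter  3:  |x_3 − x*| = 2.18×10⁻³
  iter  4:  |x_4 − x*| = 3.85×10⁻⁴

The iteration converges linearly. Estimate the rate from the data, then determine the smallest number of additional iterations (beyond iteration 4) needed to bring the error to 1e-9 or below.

Rate ρ ≈ |x_4 − x*|/|x_3 − x*| = 3.85×10⁻⁴/2.18×10⁻³ = 0.1766.
After j more steps, |x_{4+j} − x*| ≈ 3.85×10⁻⁴·ρ^j; need ρ^j ≤ 1e-9/3.85×10⁻⁴ = 2.5974e-06.
j ≥ ln(2.5974e-06)/ln(0.1766) = -12.8610/-1.73387 = 7.418.
So 8 more iterations are needed.

8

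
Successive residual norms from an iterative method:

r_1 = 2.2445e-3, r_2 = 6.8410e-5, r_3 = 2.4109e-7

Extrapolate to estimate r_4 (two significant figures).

First estimate the order: p ≈ ln(r_3/r_2) / ln(r_2/r_1) = ln(2.4109e-7/6.8410e-5)/ln(6.8410e-5/2.2445e-3) = ln(0.00352419)/ln(0.0304789) ≈ 1.6180.
Then r_4 ≈ r_3·(r_3/r_2)^p = 2.4109e-7·(0.00352419)^1.6180 = 2.4109e-7·0.000107434 ≈ 2.59e-11.

2.6e-11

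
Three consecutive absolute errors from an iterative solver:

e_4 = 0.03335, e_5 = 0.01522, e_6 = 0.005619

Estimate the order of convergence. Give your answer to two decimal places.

p ≈ ln(e_6/e_5) / ln(e_5/e_4)
  = ln(0.005619/0.01522) / ln(0.01522/0.03335)
  = ln(0.369185) / ln(0.456372)
  = -0.99646 / -0.78445 ≈ 1.27027

1.27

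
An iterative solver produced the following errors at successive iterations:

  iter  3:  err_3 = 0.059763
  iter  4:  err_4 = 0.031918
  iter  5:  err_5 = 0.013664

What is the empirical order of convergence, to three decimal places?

1.353

p ≈ ln(err_5/err_4) / ln(err_4/err_3)
  = ln(0.013664/0.031918) / ln(0.031918/0.059763)
  = ln(0.428097) / ln(0.534076)
  = -0.848405 / -0.627217 ≈ 1.352650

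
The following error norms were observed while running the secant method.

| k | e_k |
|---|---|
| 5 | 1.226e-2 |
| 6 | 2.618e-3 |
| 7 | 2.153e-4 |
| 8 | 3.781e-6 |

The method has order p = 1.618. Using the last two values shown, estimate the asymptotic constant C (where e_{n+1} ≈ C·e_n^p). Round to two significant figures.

3.2

C ≈ e_8 / e_7^1.618
  = 3.781e-6 / (2.153e-4)^1.618
  = 3.781e-6 / 1.16645e-06 ≈ 3.2415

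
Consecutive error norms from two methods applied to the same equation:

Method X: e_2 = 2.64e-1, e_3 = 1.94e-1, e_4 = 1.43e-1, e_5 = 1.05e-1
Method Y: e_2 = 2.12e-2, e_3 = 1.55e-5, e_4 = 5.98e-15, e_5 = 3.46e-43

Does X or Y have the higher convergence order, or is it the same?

Y

Method X: p ≈ ln(1.05e-1/1.43e-1)/ln(1.43e-1/1.94e-1) ≈ 1.01.
Method Y: p ≈ ln(3.46e-43/5.98e-15)/ln(5.98e-15/1.55e-5) ≈ 3.00.
Method Y has the higher order (≈3.0 vs ≈1.0).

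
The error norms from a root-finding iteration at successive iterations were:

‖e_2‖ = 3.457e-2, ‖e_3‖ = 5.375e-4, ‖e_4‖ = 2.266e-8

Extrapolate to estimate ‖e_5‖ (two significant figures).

First estimate the order: p ≈ ln(‖e_4‖/‖e_3‖) / ln(‖e_3‖/‖e_2‖) = ln(2.266e-8/5.375e-4)/ln(5.375e-4/3.457e-2) = ln(4.21581e-05)/ln(0.0155482) ≈ 2.4194.
Then ‖e_5‖ ≈ ‖e_4‖·(‖e_4‖/‖e_3‖)^p = 2.266e-8·(4.21581e-05)^2.4194 = 2.266e-8·2.59918e-11 ≈ 5.89e-19.

5.9e-19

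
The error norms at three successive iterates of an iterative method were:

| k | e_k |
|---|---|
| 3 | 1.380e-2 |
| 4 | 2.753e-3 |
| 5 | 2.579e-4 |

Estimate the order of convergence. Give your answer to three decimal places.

p ≈ ln(e_5/e_4) / ln(e_4/e_3)
  = ln(2.579e-4/2.753e-3) / ln(2.753e-3/1.380e-2)
  = ln(0.0936796) / ln(0.199493)
  = -2.367875 / -1.611976 ≈ 1.468927

1.469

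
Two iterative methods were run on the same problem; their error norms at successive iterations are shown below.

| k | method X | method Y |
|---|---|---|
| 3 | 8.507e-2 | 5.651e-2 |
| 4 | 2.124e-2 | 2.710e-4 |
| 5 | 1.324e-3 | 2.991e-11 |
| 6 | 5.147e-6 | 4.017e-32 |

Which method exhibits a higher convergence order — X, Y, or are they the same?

Method X: p ≈ ln(5.147e-6/1.324e-3)/ln(1.324e-3/2.124e-2) ≈ 2.00.
Method Y: p ≈ ln(4.017e-32/2.991e-11)/ln(2.991e-11/2.710e-4) ≈ 3.00.
Method Y has the higher order (≈3.0 vs ≈2.0).

Y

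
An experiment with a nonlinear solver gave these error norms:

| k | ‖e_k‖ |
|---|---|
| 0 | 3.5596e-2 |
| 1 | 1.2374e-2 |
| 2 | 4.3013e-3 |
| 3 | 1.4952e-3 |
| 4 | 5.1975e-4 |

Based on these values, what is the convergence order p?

1

Consecutive ratios: ‖e_4‖/‖e_3‖ = 5.1975e-4/1.4952e-3 = 0.347612, ‖e_3‖/‖e_2‖ = 1.4952e-3/4.3013e-3 = 0.347616.
p ≈ ln(0.347612)/ln(0.347616) = -1.0567/-1.0567 ≈ 1.00.
So the convergence is linear (order 1).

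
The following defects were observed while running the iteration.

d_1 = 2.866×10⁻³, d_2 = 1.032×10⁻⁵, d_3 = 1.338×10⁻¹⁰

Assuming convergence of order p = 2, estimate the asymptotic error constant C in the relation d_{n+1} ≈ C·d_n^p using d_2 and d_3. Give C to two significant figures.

C ≈ d_3 / d_2^2
  = 1.338×10⁻¹⁰ / (1.032×10⁻⁵)^2
  = 1.338×10⁻¹⁰ / 1.06502e-10 ≈ 1.2563

1.3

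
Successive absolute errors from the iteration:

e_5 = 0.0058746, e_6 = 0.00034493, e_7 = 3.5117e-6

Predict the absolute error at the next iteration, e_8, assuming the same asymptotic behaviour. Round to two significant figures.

2.1e-9

First estimate the order: p ≈ ln(e_7/e_6) / ln(e_6/e_5) = ln(3.5117e-6/0.00034493)/ln(0.00034493/0.0058746) = ln(0.0101809)/ln(0.0587155) ≈ 1.6180.
Then e_8 ≈ e_7·(e_7/e_6)^p = 3.5117e-6·(0.0101809)^1.6180 = 3.5117e-6·0.000597858 ≈ 2.099e-09.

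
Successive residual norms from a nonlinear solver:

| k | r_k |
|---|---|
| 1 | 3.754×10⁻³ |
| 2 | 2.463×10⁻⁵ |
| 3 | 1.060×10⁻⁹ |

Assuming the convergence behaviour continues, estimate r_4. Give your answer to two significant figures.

2.0e-18

First estimate the order: p ≈ ln(r_3/r_2) / ln(r_2/r_1) = ln(1.060×10⁻⁹/2.463×10⁻⁵)/ln(2.463×10⁻⁵/3.754×10⁻³) = ln(4.30369e-05)/ln(0.006561) ≈ 2.0000.
Then r_4 ≈ r_3·(r_3/r_2)^p = 1.060×10⁻⁹·(4.30369e-05)^2.0000 = 1.060×10⁻⁹·1.85217e-09 ≈ 1.963e-18.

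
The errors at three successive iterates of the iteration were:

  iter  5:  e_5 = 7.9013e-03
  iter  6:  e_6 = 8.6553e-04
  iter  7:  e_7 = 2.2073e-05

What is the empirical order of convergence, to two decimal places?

1.66

p ≈ ln(e_7/e_6) / ln(e_6/e_5)
  = ln(2.2073e-05/8.6553e-04) / ln(8.6553e-04/7.9013e-03)
  = ln(0.0255023) / ln(0.109543)
  = -3.66899 / -2.21144 ≈ 1.65910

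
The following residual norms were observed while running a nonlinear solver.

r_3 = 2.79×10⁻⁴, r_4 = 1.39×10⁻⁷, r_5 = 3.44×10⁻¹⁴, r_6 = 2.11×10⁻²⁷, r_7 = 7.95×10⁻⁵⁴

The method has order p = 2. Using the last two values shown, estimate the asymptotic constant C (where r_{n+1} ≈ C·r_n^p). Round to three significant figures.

C ≈ r_7 / r_6^2
  = 7.95×10⁻⁵⁴ / (2.11×10⁻²⁷)^2
  = 7.95×10⁻⁵⁴ / 4.4521e-54 ≈ 1.7857

1.79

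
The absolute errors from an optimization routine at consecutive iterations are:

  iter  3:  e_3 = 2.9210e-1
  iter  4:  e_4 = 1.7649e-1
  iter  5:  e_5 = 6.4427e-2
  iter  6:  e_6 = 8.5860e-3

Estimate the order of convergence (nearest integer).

Consecutive ratios: e_6/e_5 = 8.5860e-3/6.4427e-2 = 0.133267, e_5/e_4 = 6.4427e-2/1.7649e-1 = 0.365046.
p ≈ ln(0.133267)/ln(0.365046) = -2.0154/-1.0077 ≈ 2.00.
So the convergence is quadratic (order 2).

2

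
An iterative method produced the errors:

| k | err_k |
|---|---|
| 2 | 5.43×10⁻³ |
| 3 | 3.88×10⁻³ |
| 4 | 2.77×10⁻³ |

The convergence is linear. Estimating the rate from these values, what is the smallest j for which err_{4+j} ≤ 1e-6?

24

Rate ρ ≈ err_4/err_3 = 2.77×10⁻³/3.88×10⁻³ = 0.7139.
After j more steps, err_{4+j} ≈ 2.77×10⁻³·ρ^j; need ρ^j ≤ 1e-6/2.77×10⁻³ = 0.000361011.
j ≥ ln(0.000361011)/ln(0.7139) = -7.9266/-0.33701 = 23.520.
So 24 more iterations are needed.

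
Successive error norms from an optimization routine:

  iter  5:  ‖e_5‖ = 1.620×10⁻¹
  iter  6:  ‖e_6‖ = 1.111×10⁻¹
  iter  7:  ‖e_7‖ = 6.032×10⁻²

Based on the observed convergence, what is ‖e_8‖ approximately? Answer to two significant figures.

2.2e-2

First estimate the order: p ≈ ln(‖e_7‖/‖e_6‖) / ln(‖e_6‖/‖e_5‖) = ln(6.032×10⁻²/1.111×10⁻¹)/ln(1.111×10⁻¹/1.620×10⁻¹) = ln(0.542934)/ln(0.685802) ≈ 1.6194.
Then ‖e_8‖ ≈ ‖e_7‖·(‖e_7‖/‖e_6‖)^p = 6.032×10⁻²·(0.542934)^1.6194 = 6.032×10⁻²·0.37192 ≈ 0.02243.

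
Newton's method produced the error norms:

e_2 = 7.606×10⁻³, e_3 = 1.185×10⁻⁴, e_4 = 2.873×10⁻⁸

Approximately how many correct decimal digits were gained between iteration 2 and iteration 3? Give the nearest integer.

Digits gained ≈ log₁₀(e_2/e_3) = log₁₀(7.606×10⁻³/1.185×10⁻⁴) = log₁₀(64.1857) ≈ 1.807.

2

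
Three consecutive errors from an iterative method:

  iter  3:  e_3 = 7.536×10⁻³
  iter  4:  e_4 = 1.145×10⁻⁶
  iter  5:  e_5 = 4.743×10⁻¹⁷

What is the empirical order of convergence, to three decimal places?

2.719

p ≈ ln(e_5/e_4) / ln(e_4/e_3)
  = ln(4.743×10⁻¹⁷/1.145×10⁻⁶) / ln(1.145×10⁻⁶/7.536×10⁻³)
  = ln(4.14236e-11) / ln(0.000151937)
  = -23.907170 / -8.792045 ≈ 2.719182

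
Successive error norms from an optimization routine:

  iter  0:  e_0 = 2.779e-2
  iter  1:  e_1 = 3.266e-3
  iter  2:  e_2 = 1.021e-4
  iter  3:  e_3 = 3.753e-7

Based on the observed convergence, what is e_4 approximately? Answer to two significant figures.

First estimate the order: p ≈ ln(e_3/e_2) / ln(e_2/e_1) = ln(3.753e-7/1.021e-4)/ln(1.021e-4/3.266e-3) = ln(0.00367581)/ln(0.0312615) ≈ 1.6177.
Then e_4 ≈ e_3·(e_3/e_2)^p = 3.753e-7·(0.00367581)^1.6177 = 3.753e-7·0.000115205 ≈ 4.324e-11.

4.3e-11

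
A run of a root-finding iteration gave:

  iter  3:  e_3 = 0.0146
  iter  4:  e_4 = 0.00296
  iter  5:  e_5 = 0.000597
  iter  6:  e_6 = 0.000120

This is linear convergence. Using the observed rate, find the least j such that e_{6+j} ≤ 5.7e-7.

4

Rate ρ ≈ e_6/e_5 = 0.000120/0.000597 = 0.2010.
After j more steps, e_{6+j} ≈ 0.000120·ρ^j; need ρ^j ≤ 5.7e-7/0.000120 = 0.00475.
j ≥ ln(0.00475)/ln(0.2010) = -5.3496/-1.60445 = 3.334.
So 4 more iterations are needed.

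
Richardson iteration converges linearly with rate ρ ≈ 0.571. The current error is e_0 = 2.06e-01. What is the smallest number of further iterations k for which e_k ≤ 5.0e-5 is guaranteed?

15

After k steps, e_k ≈ 2.06e-01·0.571^k.
Need 0.571^k ≤ 5.0e-5/2.06e-01 = 0.000242718.
k ≥ ln(0.000242718)/ln(0.571) = -8.3236/-0.56037 = 14.854.
Smallest integer k = 15.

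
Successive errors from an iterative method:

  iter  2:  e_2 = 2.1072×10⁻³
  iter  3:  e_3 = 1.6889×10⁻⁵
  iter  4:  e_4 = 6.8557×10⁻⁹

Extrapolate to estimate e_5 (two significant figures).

First estimate the order: p ≈ ln(e_4/e_3) / ln(e_3/e_2) = ln(6.8557×10⁻⁹/1.6889×10⁻⁵)/ln(1.6889×10⁻⁵/2.1072×10⁻³) = ln(0.000405927)/ln(0.0080149) ≈ 1.6180.
Then e_5 ≈ e_4·(e_4/e_3)^p = 6.8557×10⁻⁹·(0.000405927)^1.6180 = 6.8557×10⁻⁹·3.25438e-06 ≈ 2.231e-14.

2.2e-14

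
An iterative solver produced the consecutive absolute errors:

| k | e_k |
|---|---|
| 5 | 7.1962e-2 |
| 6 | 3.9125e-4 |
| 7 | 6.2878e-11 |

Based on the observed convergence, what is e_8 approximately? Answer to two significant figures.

First estimate the order: p ≈ ln(e_7/e_6) / ln(e_6/e_5) = ln(6.2878e-11/3.9125e-4)/ln(3.9125e-4/7.1962e-2) = ln(1.60711e-07)/ln(0.0054369) ≈ 3.0000.
Then e_8 ≈ e_7·(e_7/e_6)^p = 6.2878e-11·(1.60711e-07)^3.0000 = 6.2878e-11·4.15085e-21 ≈ 2.61e-31.

2.6e-31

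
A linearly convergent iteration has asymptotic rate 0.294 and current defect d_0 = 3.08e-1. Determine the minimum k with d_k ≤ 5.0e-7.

After k steps, d_k ≈ 3.08e-1·0.294^k.
Need 0.294^k ≤ 5.0e-7/3.08e-1 = 1.62338e-06.
k ≥ ln(1.62338e-06)/ln(0.294) = -13.3310/-1.22418 = 10.890.
Smallest integer k = 11.

11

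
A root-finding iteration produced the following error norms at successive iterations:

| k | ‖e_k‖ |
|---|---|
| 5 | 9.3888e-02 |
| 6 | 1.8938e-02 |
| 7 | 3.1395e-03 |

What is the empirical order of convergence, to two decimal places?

1.12

p ≈ ln(‖e_7‖/‖e_6‖) / ln(‖e_6‖/‖e_5‖)
  = ln(3.1395e-03/1.8938e-02) / ln(1.8938e-02/9.3888e-02)
  = ln(0.165778) / ln(0.201708)
  = -1.79711 / -1.60093 ≈ 1.12254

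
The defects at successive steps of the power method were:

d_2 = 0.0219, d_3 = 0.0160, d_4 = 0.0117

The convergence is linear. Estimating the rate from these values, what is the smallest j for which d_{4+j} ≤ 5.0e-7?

Rate ρ ≈ d_4/d_3 = 0.0117/0.0160 = 0.7312.
After j more steps, d_{4+j} ≈ 0.0117·ρ^j; need ρ^j ≤ 5.0e-7/0.0117 = 4.2735e-05.
j ≥ ln(4.2735e-05)/ln(0.7312) = -10.0605/-0.31307 = 32.135.
So 33 more iterations are needed.

33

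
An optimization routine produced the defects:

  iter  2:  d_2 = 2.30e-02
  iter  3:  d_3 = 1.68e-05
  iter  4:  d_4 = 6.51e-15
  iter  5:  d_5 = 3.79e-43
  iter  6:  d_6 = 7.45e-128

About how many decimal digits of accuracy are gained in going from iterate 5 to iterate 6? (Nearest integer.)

85

Digits gained ≈ log₁₀(d_5/d_6) = log₁₀(3.79e-43/7.45e-128) = log₁₀(5.08725e+84) ≈ 84.706.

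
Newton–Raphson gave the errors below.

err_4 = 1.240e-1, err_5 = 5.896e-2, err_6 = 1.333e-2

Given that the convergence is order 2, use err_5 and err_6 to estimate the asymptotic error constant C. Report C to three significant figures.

C ≈ err_6 / err_5^2
  = 1.333e-2 / (5.896e-2)^2
  = 1.333e-2 / 0.00347628 ≈ 3.8346

3.83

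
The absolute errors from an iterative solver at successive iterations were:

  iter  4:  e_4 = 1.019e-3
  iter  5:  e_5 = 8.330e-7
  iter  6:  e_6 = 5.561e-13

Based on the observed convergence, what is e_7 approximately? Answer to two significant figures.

First estimate the order: p ≈ ln(e_6/e_5) / ln(e_5/e_4) = ln(5.561e-13/8.330e-7)/ln(8.330e-7/1.019e-3) = ln(6.67587e-07)/ln(0.000817468) ≈ 2.0001.
Then e_7 ≈ e_6·(e_6/e_5)^p = 5.561e-13·(6.67587e-07)^2.0001 = 5.561e-13·4.45039e-13 ≈ 2.475e-25.

2.5e-25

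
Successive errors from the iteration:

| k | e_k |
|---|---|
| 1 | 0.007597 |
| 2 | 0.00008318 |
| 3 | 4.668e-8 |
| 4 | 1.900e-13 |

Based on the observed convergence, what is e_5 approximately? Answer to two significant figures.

First estimate the order: p ≈ ln(e_4/e_3) / ln(e_3/e_2) = ln(1.900e-13/4.668e-8)/ln(4.668e-8/0.00008318) = ln(4.07027e-06)/ln(0.000561193) ≈ 1.6581.
Then e_5 ≈ e_4·(e_4/e_3)^p = 1.900e-13·(4.07027e-06)^1.6581 = 1.900e-13·1.15403e-09 ≈ 2.193e-22.

2.2e-22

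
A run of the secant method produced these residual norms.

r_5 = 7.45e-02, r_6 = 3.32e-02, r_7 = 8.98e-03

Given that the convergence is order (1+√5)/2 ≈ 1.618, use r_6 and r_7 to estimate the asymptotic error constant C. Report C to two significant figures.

2.2

C ≈ r_7 / r_6^1.618
  = 8.98e-03 / (3.32e-02)^1.618
  = 8.98e-03 / 0.00404764 ≈ 2.2186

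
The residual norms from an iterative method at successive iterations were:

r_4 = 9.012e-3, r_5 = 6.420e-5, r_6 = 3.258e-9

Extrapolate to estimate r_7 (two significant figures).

First estimate the order: p ≈ ln(r_6/r_5) / ln(r_5/r_4) = ln(3.258e-9/6.420e-5)/ln(6.420e-5/9.012e-3) = ln(5.07477e-05)/ln(0.00712383) ≈ 2.0000.
Then r_7 ≈ r_6·(r_6/r_5)^p = 3.258e-9·(5.07477e-05)^2.0000 = 3.258e-9·2.57533e-09 ≈ 8.39e-18.

8.4e-18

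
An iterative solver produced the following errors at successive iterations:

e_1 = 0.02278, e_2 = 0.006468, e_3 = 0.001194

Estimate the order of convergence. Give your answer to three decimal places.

p ≈ ln(e_3/e_2) / ln(e_2/e_1)
  = ln(0.001194/0.006468) / ln(0.006468/0.02278)
  = ln(0.184601) / ln(0.283933)
  = -1.689559 / -1.259017 ≈ 1.341967

1.342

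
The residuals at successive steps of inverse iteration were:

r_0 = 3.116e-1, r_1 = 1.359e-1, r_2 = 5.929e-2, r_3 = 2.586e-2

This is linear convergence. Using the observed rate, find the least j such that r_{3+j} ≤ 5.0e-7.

14

Rate ρ ≈ r_3/r_2 = 2.586e-2/5.929e-2 = 0.4362.
After j more steps, r_{3+j} ≈ 2.586e-2·ρ^j; need ρ^j ≤ 5.0e-7/2.586e-2 = 1.93349e-05.
j ≥ ln(1.93349e-05)/ln(0.4362) = -10.8536/-0.82965 = 13.082.
So 14 more iterations are needed.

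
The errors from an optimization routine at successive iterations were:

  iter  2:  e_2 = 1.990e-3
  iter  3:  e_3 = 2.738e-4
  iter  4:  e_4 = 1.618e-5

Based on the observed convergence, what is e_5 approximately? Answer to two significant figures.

2.9e-7

First estimate the order: p ≈ ln(e_4/e_3) / ln(e_3/e_2) = ln(1.618e-5/2.738e-4)/ln(2.738e-4/1.990e-3) = ln(0.0590942)/ln(0.137588) ≈ 1.4261.
Then e_5 ≈ e_4·(e_4/e_3)^p = 1.618e-5·(0.0590942)^1.4261 = 1.618e-5·0.0177052 ≈ 2.865e-07.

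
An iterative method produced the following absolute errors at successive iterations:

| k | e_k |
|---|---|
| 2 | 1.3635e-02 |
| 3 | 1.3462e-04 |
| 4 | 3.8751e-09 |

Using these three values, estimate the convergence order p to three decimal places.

p ≈ ln(e_4/e_3) / ln(e_3/e_2)
  = ln(3.8751e-09/1.3462e-04) / ln(1.3462e-04/1.3635e-02)
  = ln(2.87855e-05) / ln(0.00987312)
  = -10.455639 / -4.617939 ≈ 2.264135

2.264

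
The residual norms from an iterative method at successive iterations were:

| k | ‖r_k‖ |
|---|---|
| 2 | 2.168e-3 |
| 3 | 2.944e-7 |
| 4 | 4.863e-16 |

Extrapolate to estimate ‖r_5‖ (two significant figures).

First estimate the order: p ≈ ln(‖r_4‖/‖r_3‖) / ln(‖r_3‖/‖r_2‖) = ln(4.863e-16/2.944e-7)/ln(2.944e-7/2.168e-3) = ln(1.65183e-09)/ln(0.000135793) ≈ 2.2709.
Then ‖r_5‖ ≈ ‖r_4‖·(‖r_4‖/‖r_3‖)^p = 4.863e-16·(1.65183e-09)^2.2709 = 4.863e-16·1.13993e-20 ≈ 5.543e-36.

5.5e-36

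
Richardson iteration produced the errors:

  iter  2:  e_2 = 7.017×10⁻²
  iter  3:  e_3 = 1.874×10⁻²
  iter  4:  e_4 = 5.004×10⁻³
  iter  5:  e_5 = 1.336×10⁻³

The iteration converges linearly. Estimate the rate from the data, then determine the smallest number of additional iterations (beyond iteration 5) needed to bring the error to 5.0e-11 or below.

Rate ρ ≈ e_5/e_4 = 1.336×10⁻³/5.004×10⁻³ = 0.2670.
After j more steps, e_{5+j} ≈ 1.336×10⁻³·ρ^j; need ρ^j ≤ 5.0e-11/1.336×10⁻³ = 3.74251e-08.
j ≥ ln(3.74251e-08)/ln(0.2670) = -17.1009/-1.32051 = 12.950.
So 13 more iterations are needed.

13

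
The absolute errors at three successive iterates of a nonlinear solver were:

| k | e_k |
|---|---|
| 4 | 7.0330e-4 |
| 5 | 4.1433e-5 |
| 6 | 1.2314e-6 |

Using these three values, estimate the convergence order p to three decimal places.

p ≈ ln(e_6/e_5) / ln(e_5/e_4)
  = ln(1.2314e-6/4.1433e-5) / ln(4.1433e-5/7.0330e-4)
  = ln(0.0297203) / ln(0.0589123)
  = -3.515925 / -2.831705 ≈ 1.241628

1.242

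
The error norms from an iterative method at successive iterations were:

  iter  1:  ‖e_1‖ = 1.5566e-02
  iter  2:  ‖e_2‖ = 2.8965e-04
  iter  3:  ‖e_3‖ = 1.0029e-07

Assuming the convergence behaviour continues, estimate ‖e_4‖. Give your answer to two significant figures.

First estimate the order: p ≈ ln(‖e_3‖/‖e_2‖) / ln(‖e_2‖/‖e_1‖) = ln(1.0029e-07/2.8965e-04)/ln(2.8965e-04/1.5566e-02) = ln(0.000346245)/ln(0.0186079) ≈ 2.0000.
Then ‖e_4‖ ≈ ‖e_3‖·(‖e_3‖/‖e_2‖)^p = 1.0029e-07·(0.000346245)^2.0000 = 1.0029e-07·1.19886e-07 ≈ 1.202e-14.

1.2e-14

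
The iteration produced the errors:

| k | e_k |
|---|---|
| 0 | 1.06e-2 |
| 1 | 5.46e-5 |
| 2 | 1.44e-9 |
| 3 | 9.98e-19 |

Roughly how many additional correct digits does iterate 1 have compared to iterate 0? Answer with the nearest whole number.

2

Digits gained ≈ log₁₀(e_0/e_1) = log₁₀(1.06e-2/5.46e-5) = log₁₀(194.139) ≈ 2.288.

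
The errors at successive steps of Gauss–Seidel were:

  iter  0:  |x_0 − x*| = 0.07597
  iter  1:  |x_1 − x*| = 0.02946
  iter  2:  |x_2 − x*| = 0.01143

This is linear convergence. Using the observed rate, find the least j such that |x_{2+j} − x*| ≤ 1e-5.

Rate ρ ≈ |x_2 − x*|/|x_1 − x*| = 0.01143/0.02946 = 0.3880.
After j more steps, |x_{2+j} − x*| ≈ 0.01143·ρ^j; need ρ^j ≤ 1e-5/0.01143 = 0.000874891.
j ≥ ln(0.000874891)/ln(0.3880) = -7.0414/-0.94675 = 7.437.
So 8 more iterations are needed.

8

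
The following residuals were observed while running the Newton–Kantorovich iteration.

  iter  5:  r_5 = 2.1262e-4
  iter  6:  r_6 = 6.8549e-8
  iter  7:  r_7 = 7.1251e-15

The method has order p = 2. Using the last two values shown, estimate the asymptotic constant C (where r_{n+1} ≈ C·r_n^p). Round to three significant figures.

C ≈ r_7 / r_6^2
  = 7.1251e-15 / (6.8549e-8)^2
  = 7.1251e-15 / 4.69897e-15 ≈ 1.5163

1.52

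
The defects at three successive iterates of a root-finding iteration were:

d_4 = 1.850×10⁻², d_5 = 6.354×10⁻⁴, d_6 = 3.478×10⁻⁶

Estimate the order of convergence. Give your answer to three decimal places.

p ≈ ln(d_6/d_5) / ln(d_5/d_4)
  = ln(3.478×10⁻⁶/6.354×10⁻⁴) / ln(6.354×10⁻⁴/1.850×10⁻²)
  = ln(0.00547372) / ln(0.0343459)
  = -5.207797 / -3.371273 ≈ 1.544757

1.545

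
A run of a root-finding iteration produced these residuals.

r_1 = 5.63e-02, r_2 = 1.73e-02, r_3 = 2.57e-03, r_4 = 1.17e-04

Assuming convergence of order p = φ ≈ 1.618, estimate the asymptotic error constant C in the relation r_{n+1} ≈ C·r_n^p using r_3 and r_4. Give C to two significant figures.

C ≈ r_4 / r_3^1.618
  = 1.17e-04 / (2.57e-03)^1.618
  = 1.17e-04 / 6.44573e-05 ≈ 1.8152

1.8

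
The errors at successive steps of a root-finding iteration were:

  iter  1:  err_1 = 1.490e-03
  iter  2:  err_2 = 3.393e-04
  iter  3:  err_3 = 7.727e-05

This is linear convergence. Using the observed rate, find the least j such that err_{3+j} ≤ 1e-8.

Rate ρ ≈ err_3/err_2 = 7.727e-05/3.393e-04 = 0.2277.
After j more steps, err_{3+j} ≈ 7.727e-05·ρ^j; need ρ^j ≤ 1e-8/7.727e-05 = 0.000129416.
j ≥ ln(0.000129416)/ln(0.2277) = -8.9525/-1.47973 = 6.050.
So 7 more iterations are needed.

7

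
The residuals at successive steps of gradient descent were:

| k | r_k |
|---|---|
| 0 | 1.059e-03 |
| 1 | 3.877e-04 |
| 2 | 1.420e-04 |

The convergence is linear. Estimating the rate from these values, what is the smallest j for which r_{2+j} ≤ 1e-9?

12

Rate ρ ≈ r_2/r_1 = 1.420e-04/3.877e-04 = 0.3663.
After j more steps, r_{2+j} ≈ 1.420e-04·ρ^j; need ρ^j ≤ 1e-9/1.420e-04 = 7.04225e-06.
j ≥ ln(7.04225e-06)/ln(0.3663) = -11.8636/-1.00430 = 11.813.
So 12 more iterations are needed.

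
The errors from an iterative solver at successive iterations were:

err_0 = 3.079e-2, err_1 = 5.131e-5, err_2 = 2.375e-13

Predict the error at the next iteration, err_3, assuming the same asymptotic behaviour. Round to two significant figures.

2.4e-38

First estimate the order: p ≈ ln(err_2/err_1) / ln(err_1/err_0) = ln(2.375e-13/5.131e-5)/ln(5.131e-5/3.079e-2) = ln(4.62873e-09)/ln(0.00166645) ≈ 3.0000.
Then err_3 ≈ err_2·(err_2/err_1)^p = 2.375e-13·(4.62873e-09)^3.0000 = 2.375e-13·9.91712e-26 ≈ 2.355e-38.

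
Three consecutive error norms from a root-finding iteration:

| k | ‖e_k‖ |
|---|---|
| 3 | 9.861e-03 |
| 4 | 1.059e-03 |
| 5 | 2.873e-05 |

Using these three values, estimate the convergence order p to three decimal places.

p ≈ ln(‖e_5‖/‖e_4‖) / ln(‖e_4‖/‖e_3‖)
  = ln(2.873e-05/1.059e-03) / ln(1.059e-03/9.861e-03)
  = ln(0.0271294) / ln(0.107393)
  = -3.607137 / -2.231260 ≈ 1.616637

1.617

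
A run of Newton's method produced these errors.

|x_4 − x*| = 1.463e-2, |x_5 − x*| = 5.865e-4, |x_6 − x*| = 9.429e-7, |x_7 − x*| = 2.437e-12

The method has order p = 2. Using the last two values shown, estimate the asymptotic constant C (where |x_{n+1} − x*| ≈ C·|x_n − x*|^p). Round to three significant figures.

C ≈ |x_7 − x*| / |x_6 − x*|^2
  = 2.437e-12 / (9.429e-7)^2
  = 2.437e-12 / 8.8906e-13 ≈ 2.7411

2.74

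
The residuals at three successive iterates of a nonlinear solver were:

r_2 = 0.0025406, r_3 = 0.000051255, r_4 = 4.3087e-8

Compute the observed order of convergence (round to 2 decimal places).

p ≈ ln(r_4/r_3) / ln(r_3/r_2)
  = ln(4.3087e-8/0.000051255) / ln(0.000051255/0.0025406)
  = ln(0.00084064) / ln(0.0201744)
  = -7.08135 / -3.90334 ≈ 1.81418

1.81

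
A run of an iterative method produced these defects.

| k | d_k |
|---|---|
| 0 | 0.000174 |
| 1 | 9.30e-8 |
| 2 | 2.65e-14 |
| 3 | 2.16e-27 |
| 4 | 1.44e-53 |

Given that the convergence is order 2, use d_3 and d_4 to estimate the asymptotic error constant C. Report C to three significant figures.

C ≈ d_4 / d_3^2
  = 1.44e-53 / (2.16e-27)^2
  = 1.44e-53 / 4.6656e-54 ≈ 3.0864

3.09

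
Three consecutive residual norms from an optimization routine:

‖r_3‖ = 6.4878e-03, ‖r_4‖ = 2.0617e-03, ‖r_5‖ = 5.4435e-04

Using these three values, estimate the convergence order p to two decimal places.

p ≈ ln(‖r_5‖/‖r_4‖) / ln(‖r_4‖/‖r_3‖)
  = ln(5.4435e-04/2.0617e-03) / ln(2.0617e-03/6.4878e-03)
  = ln(0.26403) / ln(0.317781)
  = -1.33169 / -1.14639 ≈ 1.16164

1.16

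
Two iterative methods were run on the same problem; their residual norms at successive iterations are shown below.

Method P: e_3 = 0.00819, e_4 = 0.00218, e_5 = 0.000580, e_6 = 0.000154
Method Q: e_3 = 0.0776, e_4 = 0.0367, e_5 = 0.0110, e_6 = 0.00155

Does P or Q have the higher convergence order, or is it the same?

Q

Method P: p ≈ ln(0.000154/0.000580)/ln(0.000580/0.00218) ≈ 1.00.
Method Q: p ≈ ln(0.00155/0.0110)/ln(0.0110/0.0367) ≈ 1.63.
Method Q has the higher order (≈1.6 vs ≈1.0).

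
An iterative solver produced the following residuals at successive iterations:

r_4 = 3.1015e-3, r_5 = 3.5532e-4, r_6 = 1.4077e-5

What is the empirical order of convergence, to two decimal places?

p ≈ ln(r_6/r_5) / ln(r_5/r_4)
  = ln(1.4077e-5/3.5532e-4) / ln(3.5532e-4/3.1015e-3)
  = ln(0.0396178) / ln(0.114564)
  = -3.22848 / -2.16662 ≈ 1.49010

1.49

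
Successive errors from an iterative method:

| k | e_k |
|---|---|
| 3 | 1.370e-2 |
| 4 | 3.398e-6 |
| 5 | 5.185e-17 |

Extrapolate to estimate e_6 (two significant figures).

First estimate the order: p ≈ ln(e_5/e_4) / ln(e_4/e_3) = ln(5.185e-17/3.398e-6)/ln(3.398e-6/1.370e-2) = ln(1.5259e-11)/ln(0.000248029) ≈ 3.0000.
Then e_6 ≈ e_5·(e_5/e_4)^p = 5.185e-17·(1.5259e-11)^3.0000 = 5.185e-17·3.55286e-33 ≈ 1.842e-49.

1.8e-49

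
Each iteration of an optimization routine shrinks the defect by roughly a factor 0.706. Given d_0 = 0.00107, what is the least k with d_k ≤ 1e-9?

After k steps, d_k ≈ 0.00107·0.706^k.
Need 0.706^k ≤ 1e-9/0.00107 = 9.34579e-07.
k ≥ ln(9.34579e-07)/ln(0.706) = -13.8832/-0.34814 = 39.878.
Smallest integer k = 40.

40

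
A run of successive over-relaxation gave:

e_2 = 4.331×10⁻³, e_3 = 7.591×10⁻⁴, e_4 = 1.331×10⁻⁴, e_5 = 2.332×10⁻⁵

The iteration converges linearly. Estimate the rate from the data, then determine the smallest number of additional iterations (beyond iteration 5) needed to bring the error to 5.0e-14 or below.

12

Rate ρ ≈ e_5/e_4 = 2.332×10⁻⁵/1.331×10⁻⁴ = 0.1752.
After j more steps, e_{5+j} ≈ 2.332×10⁻⁵·ρ^j; need ρ^j ≤ 5.0e-14/2.332×10⁻⁵ = 2.14408e-09.
j ≥ ln(2.14408e-09)/ln(0.1752) = -19.9606/-1.74183 = 11.460.
So 12 more iterations are needed.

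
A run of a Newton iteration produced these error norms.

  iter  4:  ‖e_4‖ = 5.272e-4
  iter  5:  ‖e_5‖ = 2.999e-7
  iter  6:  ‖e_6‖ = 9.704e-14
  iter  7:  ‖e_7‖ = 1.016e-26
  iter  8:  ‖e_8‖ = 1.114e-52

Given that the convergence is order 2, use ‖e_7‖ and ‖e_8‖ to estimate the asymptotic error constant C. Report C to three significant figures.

C ≈ ‖e_8‖ / ‖e_7‖^2
  = 1.114e-52 / (1.016e-26)^2
  = 1.114e-52 / 1.03226e-52 ≈ 1.0792

1.08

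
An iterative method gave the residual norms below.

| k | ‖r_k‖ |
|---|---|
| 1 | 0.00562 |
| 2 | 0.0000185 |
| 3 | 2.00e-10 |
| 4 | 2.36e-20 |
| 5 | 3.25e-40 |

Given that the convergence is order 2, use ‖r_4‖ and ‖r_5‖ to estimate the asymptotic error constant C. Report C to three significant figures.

C ≈ ‖r_5‖ / ‖r_4‖^2
  = 3.25e-40 / (2.36e-20)^2
  = 3.25e-40 / 5.5696e-40 ≈ 0.58352

0.584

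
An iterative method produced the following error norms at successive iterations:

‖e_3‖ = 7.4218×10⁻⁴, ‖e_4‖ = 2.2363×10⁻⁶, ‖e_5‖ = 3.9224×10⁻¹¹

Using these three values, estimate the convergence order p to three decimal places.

1.887

p ≈ ln(‖e_5‖/‖e_4‖) / ln(‖e_4‖/‖e_3‖)
  = ln(3.9224×10⁻¹¹/2.2363×10⁻⁶) / ln(2.2363×10⁻⁶/7.4218×10⁻⁴)
  = ln(1.75397e-05) / ln(0.00301315)
  = -10.951044 / -5.804769 ≈ 1.886560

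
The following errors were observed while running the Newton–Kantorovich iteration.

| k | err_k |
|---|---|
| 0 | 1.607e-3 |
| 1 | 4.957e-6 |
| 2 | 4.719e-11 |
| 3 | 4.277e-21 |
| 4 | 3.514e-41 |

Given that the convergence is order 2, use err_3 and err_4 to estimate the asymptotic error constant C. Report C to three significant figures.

1.92

C ≈ err_4 / err_3^2
  = 3.514e-41 / (4.277e-21)^2
  = 3.514e-41 / 1.82927e-41 ≈ 1.921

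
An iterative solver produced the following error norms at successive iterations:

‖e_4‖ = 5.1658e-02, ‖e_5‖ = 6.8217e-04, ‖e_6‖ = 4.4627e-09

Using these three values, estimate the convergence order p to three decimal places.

p ≈ ln(‖e_6‖/‖e_5‖) / ln(‖e_5‖/‖e_4‖)
  = ln(4.4627e-09/6.8217e-04) / ln(6.8217e-04/5.1658e-02)
  = ln(6.54192e-06) / ln(0.0132055)
  = -11.937280 / -4.327122 ≈ 2.758711

2.759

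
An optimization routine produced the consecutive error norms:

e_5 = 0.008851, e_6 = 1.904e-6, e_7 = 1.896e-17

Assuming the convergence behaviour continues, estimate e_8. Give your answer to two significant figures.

1.9e-50

First estimate the order: p ≈ ln(e_7/e_6) / ln(e_6/e_5) = ln(1.896e-17/1.904e-6)/ln(1.904e-6/0.008851) = ln(9.95798e-12)/ln(0.000215117) ≈ 3.0000.
Then e_8 ≈ e_7·(e_7/e_6)^p = 1.896e-17·(9.95798e-12)^3.0000 = 1.896e-17·9.87447e-34 ≈ 1.872e-50.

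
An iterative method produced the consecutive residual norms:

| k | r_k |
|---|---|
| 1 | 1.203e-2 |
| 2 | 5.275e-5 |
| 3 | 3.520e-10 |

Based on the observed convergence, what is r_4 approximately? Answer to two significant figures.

First estimate the order: p ≈ ln(r_3/r_2) / ln(r_2/r_1) = ln(3.520e-10/5.275e-5)/ln(5.275e-5/1.203e-2) = ln(6.67299e-06)/ln(0.00438487) ≈ 2.1949.
Then r_4 ≈ r_3·(r_3/r_2)^p = 3.520e-10·(6.67299e-06)^2.1949 = 3.520e-10·4.36416e-12 ≈ 1.536e-21.

1.5e-21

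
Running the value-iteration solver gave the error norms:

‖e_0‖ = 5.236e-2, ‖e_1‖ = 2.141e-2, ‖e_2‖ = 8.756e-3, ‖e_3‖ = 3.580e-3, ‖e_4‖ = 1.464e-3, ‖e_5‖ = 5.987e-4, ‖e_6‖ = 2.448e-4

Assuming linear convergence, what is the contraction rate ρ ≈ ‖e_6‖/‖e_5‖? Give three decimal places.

0.409

ρ ≈ ‖e_6‖/‖e_5‖ = 2.448e-4/5.987e-4 = 0.40889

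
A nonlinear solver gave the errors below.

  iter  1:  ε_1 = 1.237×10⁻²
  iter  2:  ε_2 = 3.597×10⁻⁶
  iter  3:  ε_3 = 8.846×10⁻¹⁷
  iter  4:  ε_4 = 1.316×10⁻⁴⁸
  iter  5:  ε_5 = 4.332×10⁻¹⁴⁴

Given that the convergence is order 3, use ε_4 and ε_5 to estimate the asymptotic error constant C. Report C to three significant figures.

1.90

C ≈ ε_5 / ε_4^3
  = 4.332×10⁻¹⁴⁴ / (1.316×10⁻⁴⁸)^3
  = 4.332×10⁻¹⁴⁴ / 2.27912e-144 ≈ 1.9007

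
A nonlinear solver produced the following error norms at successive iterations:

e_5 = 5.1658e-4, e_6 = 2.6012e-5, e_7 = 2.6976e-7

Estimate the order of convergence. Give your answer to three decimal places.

p ≈ ln(e_7/e_6) / ln(e_6/e_5)
  = ln(2.6976e-7/2.6012e-5) / ln(2.6012e-5/5.1658e-4)
  = ln(0.0103706) / ln(0.0503543)
  = -4.568780 / -2.988671 ≈ 1.528700

1.529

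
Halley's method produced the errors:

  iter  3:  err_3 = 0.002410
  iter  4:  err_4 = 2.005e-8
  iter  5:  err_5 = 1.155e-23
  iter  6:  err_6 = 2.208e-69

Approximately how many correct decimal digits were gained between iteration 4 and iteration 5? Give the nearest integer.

Digits gained ≈ log₁₀(err_4/err_5) = log₁₀(2.005e-8/1.155e-23) = log₁₀(1.73593e+15) ≈ 15.240.

15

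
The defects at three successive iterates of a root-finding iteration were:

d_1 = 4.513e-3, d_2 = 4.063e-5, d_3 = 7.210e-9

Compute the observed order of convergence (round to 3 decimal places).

p ≈ ln(d_3/d_2) / ln(d_2/d_1)
  = ln(7.210e-9/4.063e-5) / ln(4.063e-5/4.513e-3)
  = ln(0.000177455) / ln(0.00900288)
  = -8.636794 / -4.710211 ≈ 1.833632

1.834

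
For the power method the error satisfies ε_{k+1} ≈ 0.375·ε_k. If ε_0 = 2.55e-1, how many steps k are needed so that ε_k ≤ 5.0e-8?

After k steps, ε_k ≈ 2.55e-1·0.375^k.
Need 0.375^k ≤ 5.0e-8/2.55e-1 = 1.96078e-07.
k ≥ ln(1.96078e-07)/ln(0.375) = -15.4448/-0.98083 = 15.747.
Smallest integer k = 16.

16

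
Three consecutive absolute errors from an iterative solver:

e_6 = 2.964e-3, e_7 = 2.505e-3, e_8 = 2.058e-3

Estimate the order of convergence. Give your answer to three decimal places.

p ≈ ln(e_8/e_7) / ln(e_7/e_6)
  = ln(2.058e-3/2.505e-3) / ln(2.505e-3/2.964e-3)
  = ln(0.821557) / ln(0.845142)
  = -0.196554 / -0.168251 ≈ 1.168219

1.168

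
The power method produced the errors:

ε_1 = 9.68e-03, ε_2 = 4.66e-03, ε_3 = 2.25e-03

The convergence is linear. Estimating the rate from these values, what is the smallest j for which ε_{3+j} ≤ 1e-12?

Rate ρ ≈ ε_3/ε_2 = 2.25e-03/4.66e-03 = 0.4828.
After j more steps, ε_{3+j} ≈ 2.25e-03·ρ^j; need ρ^j ≤ 1e-12/2.25e-03 = 4.44444e-10.
j ≥ ln(4.44444e-10)/ln(0.4828) = -21.5342/-0.72815 = 29.574.
So 30 more iterations are needed.

30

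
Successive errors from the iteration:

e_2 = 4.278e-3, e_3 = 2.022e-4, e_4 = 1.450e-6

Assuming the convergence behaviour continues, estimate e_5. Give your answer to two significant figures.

4.9e-10

First estimate the order: p ≈ ln(e_4/e_3) / ln(e_3/e_2) = ln(1.450e-6/2.022e-4)/ln(2.022e-4/4.278e-3) = ln(0.00717112)/ln(0.0472651) ≈ 1.6179.
Then e_5 ≈ e_4·(e_4/e_3)^p = 1.450e-6·(0.00717112)^1.6179 = 1.450e-6·0.000339277 ≈ 4.92e-10.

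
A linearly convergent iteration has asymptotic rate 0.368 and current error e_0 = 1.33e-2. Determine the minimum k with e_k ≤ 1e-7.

12

After k steps, e_k ≈ 1.33e-2·0.368^k.
Need 0.368^k ≤ 1e-7/1.33e-2 = 7.5188e-06.
k ≥ ln(7.5188e-06)/ln(0.368) = -11.7981/-0.99967 = 11.802.
Smallest integer k = 12.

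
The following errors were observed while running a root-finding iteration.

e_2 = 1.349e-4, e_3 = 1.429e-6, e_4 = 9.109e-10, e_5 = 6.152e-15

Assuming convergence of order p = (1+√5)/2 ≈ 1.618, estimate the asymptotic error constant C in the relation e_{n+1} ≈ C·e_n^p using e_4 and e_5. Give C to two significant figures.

2.6

C ≈ e_5 / e_4^1.618
  = 6.152e-15 / (9.109e-10)^1.618
  = 6.152e-15 / 2.35735e-15 ≈ 2.6097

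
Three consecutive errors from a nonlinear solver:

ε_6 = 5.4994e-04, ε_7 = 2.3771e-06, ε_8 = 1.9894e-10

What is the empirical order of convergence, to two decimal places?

p ≈ ln(ε_8/ε_7) / ln(ε_7/ε_6)
  = ln(1.9894e-10/2.3771e-06) / ln(2.3771e-06/5.4994e-04)
  = ln(8.36902e-05) / ln(0.00432247)
  = -9.38839 / -5.44393 ≈ 1.72456

1.72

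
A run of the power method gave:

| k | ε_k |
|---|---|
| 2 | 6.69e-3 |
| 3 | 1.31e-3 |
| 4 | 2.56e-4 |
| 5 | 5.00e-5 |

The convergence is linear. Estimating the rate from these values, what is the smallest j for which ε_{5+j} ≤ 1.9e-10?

Rate ρ ≈ ε_5/ε_4 = 5.00e-5/2.56e-4 = 0.1953.
After j more steps, ε_{5+j} ≈ 5.00e-5·ρ^j; need ρ^j ≤ 1.9e-10/5.00e-5 = 3.8e-06.
j ≥ ln(3.8e-06)/ln(0.1953) = -12.4805/-1.63322 = 7.642.
So 8 more iterations are needed.

8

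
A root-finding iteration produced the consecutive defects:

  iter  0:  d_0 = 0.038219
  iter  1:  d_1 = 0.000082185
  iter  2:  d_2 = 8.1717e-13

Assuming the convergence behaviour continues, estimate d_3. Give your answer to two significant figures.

First estimate the order: p ≈ ln(d_2/d_1) / ln(d_1/d_0) = ln(8.1717e-13/0.000082185)/ln(0.000082185/0.038219) = ln(9.94306e-09)/ln(0.00215037) ≈ 3.0000.
Then d_3 ≈ d_2·(d_2/d_1)^p = 8.1717e-13·(9.94306e-09)^3.0000 = 8.1717e-13·9.83015e-25 ≈ 8.033e-37.

8.0e-37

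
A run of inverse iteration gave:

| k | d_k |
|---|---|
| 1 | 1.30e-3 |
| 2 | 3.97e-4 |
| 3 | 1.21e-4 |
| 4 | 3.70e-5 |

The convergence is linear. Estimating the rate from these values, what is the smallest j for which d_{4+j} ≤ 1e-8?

Rate ρ ≈ d_4/d_3 = 3.70e-5/1.21e-4 = 0.3058.
After j more steps, d_{4+j} ≈ 3.70e-5·ρ^j; need ρ^j ≤ 1e-8/3.70e-5 = 0.00027027.
j ≥ ln(0.00027027)/ln(0.3058) = -8.2161/-1.18482 = 6.934.
So 7 more iterations are needed.

7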